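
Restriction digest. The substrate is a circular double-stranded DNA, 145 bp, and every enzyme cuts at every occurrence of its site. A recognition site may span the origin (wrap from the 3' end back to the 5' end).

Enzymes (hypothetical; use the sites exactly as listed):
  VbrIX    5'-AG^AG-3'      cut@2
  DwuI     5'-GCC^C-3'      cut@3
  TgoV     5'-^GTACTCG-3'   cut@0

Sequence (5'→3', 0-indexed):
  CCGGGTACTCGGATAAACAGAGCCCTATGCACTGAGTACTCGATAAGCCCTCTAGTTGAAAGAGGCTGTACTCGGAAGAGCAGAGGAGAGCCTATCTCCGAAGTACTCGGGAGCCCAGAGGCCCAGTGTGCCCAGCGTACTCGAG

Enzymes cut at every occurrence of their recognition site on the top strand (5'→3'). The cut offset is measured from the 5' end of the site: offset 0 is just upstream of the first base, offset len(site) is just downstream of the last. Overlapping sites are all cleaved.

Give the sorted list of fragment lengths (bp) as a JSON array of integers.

[3,4,4,5,5,5,5,9,11,11,13,13,13,14,14,16]

Scan for sites:
  VbrIX (AGAG, off=2): starts [18, 60, 76, 81, 86, 116] → cuts [20, 62, 78, 83, 88, 118]
  DwuI (GCCC, off=3): starts [21, 46, 112, 120, 129] → cuts [24, 49, 115, 123, 132]
  TgoV (GTACTCG, off=0): starts [4, 35, 67, 102, 136] → cuts [4, 35, 67, 102, 136]

All cut coordinates (distinct, sorted): [4, 20, 24, 35, 49, 62, 67, 78, 83, 88, 102, 115, 118, 123, 132, 136]

Fragments:
  4→20: 16 bp
  20→24: 4 bp
  24→35: 11 bp
  35→49: 14 bp
  49→62: 13 bp
  62→67: 5 bp
  67→78: 11 bp
  78→83: 5 bp
  83→88: 5 bp
  88→102: 14 bp
  102→115: 13 bp
  115→118: 3 bp
  118→123: 5 bp
  123→132: 9 bp
  132→136: 4 bp
  136→4 (wrap): 145-136+4 = 13 bp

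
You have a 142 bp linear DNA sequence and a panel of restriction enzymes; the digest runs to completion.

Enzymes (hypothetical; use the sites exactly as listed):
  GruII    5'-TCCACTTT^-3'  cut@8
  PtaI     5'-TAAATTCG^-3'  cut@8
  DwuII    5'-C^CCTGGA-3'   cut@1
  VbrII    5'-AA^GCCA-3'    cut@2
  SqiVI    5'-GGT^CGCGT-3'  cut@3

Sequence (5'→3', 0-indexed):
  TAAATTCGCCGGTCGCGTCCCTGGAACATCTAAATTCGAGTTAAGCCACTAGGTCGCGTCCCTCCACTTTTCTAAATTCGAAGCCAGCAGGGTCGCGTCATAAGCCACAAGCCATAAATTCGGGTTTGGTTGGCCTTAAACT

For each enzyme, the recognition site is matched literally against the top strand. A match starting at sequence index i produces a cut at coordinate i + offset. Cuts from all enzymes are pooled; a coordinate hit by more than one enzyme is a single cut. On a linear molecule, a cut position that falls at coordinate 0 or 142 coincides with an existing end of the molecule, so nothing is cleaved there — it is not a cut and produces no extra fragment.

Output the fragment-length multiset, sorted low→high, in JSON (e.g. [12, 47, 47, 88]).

Site scan:
  GruII (TCCACTTT, off=8): starts [62] → cuts [70]
  PtaI (TAAATTCG, off=8): starts [0, 30, 72, 114] → cuts [8, 38, 80, 122]
  DwuII (CCCTGGA, off=1): starts [18] → cuts [19]
  VbrII (AAGCCA, off=2): starts [42, 80, 101, 108] → cuts [44, 82, 103, 110]
  SqiVI (GGTCGCGT, off=3): starts [10, 51, 90] → cuts [13, 54, 93]

All cut coordinates (distinct, sorted): [8, 13, 19, 38, 44, 54, 70, 80, 82, 93, 103, 110, 122]

Fragments:
  [0,8): 8 bp
  [8,13): 5 bp
  [13,19): 6 bp
  [19,38): 19 bp
  [38,44): 6 bp
  [44,54): 10 bp
  [54,70): 16 bp
  [70,80): 10 bp
  [80,82): 2 bp
  [82,93): 11 bp
  [93,103): 10 bp
  [103,110): 7 bp
  [110,122): 12 bp
  [122,142): 20 bp

[2,5,6,6,7,8,10,10,10,11,12,16,19,20]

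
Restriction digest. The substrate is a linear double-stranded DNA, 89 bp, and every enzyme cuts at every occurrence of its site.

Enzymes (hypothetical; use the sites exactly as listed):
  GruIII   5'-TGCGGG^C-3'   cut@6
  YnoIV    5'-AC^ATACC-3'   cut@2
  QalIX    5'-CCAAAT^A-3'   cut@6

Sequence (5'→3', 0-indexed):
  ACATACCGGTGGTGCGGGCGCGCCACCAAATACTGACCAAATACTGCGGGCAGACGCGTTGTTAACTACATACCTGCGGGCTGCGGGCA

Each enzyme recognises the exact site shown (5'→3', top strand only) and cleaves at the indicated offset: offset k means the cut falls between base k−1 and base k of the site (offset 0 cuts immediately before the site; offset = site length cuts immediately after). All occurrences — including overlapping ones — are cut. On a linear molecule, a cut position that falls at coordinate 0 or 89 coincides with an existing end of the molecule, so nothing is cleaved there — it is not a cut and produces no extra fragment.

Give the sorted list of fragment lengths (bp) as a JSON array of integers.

Site scan:
  GruIII TGCGGGC/6: at [12, 44, 74, 81] ⇒ [18, 50, 80, 87]
  YnoIV ACATACC/2: at [0, 67] ⇒ [2, 69]
  QalIX CCAAATA/6: at [25, 36] ⇒ [31, 42]

Pooled cuts: [2, 18, 31, 42, 50, 69, 80, 87]

Fragment lengths:
  [0,2): 2 bp
  [2,18): 16 bp
  [18,31): 13 bp
  [31,42): 11 bp
  [42,50): 8 bp
  [50,69): 19 bp
  [69,80): 11 bp
  [80,87): 7 bp
  [87,89): 2 bp

[2,2,7,8,11,11,13,16,19]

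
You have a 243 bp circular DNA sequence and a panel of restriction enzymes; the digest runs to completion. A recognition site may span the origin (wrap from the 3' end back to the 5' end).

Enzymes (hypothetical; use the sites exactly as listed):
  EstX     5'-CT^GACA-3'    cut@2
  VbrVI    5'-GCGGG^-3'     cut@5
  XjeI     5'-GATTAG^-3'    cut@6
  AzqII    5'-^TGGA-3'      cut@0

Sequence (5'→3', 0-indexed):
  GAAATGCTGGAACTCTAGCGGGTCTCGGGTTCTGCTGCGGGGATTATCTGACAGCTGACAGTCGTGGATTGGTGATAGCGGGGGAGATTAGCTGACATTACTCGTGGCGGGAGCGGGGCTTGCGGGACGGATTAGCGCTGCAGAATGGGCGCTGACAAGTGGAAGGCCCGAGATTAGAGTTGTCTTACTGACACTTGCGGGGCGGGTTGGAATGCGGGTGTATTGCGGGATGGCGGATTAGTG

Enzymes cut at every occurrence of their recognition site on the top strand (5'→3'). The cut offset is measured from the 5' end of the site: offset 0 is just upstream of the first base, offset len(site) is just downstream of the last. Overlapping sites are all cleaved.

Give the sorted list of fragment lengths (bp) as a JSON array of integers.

[1,2,5,6,6,7,8,8,9,9,9,9,11,11,12,12,12,15,18,18,18,18,19]

Site scan:
  EstX (CTGACA, off=2): starts [47, 54, 91, 151, 187] → cuts [49, 56, 93, 153, 189]
  VbrVI (GCGGG, off=5): starts [17, 36, 77, 106, 112, 121, 196, 201, 213, 224] → cuts [22, 41, 82, 111, 117, 126, 201, 206, 218, 229]
  XjeI (GATTAG, off=6): starts [85, 129, 171, 235] → cuts [91, 135, 177, 241]
  AzqII (TGGA, off=0): starts [7, 64, 159, 207, 241] → cuts [7, 64, 159, 207, 241]

All cut coordinates (distinct, sorted): [7, 22, 41, 49, 56, 64, 82, 91, 93, 111, 117, 126, 135, 153, 159, 177, 189, 201, 206, 207, 218, 229, 241]

Fragments:
  7→22: 15 bp
  22→41: 19 bp
  41→49: 8 bp
  49→56: 7 bp
  56→64: 8 bp
  64→82: 18 bp
  82→91: 9 bp
  91→93: 2 bp
  93→111: 18 bp
  111→117: 6 bp
  117→126: 9 bp
  126→135: 9 bp
  135→153: 18 bp
  153→159: 6 bp
  159→177: 18 bp
  177→189: 12 bp
  189→201: 12 bp
  201→206: 5 bp
  206→207: 1 bp
  207→218: 11 bp
  218→229: 11 bp
  229→241: 12 bp
  241→7 (wrap): 243-241+7 = 9 bp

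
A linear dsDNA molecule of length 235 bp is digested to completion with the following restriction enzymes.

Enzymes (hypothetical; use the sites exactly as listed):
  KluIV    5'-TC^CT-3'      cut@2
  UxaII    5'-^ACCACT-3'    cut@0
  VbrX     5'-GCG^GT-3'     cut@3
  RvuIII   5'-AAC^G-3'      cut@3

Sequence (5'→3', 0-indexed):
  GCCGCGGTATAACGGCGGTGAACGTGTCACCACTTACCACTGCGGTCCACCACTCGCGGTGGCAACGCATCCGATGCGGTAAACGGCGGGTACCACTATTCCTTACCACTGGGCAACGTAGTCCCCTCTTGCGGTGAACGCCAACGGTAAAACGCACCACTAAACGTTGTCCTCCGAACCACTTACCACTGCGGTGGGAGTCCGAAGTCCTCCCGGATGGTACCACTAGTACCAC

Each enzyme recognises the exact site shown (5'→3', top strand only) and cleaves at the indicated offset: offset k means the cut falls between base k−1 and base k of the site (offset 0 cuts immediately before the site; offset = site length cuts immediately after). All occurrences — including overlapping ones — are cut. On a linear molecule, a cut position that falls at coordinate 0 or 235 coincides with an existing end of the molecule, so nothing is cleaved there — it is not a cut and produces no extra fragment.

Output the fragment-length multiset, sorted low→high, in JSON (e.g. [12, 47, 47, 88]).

[2,3,4,4,5,6,6,6,6,6,6,6,7,7,7,7,8,8,9,9,10,10,10,12,12,13,14,16,16]

Site scan:
  KluIV TCCT/2: at [99, 169, 207] ⇒ [101, 171, 209]
  UxaII ACCACT/0: at [28, 35, 48, 91, 104, 155, 177, 184, 221] ⇒ [28, 35, 48, 91, 104, 155, 177, 184, 221]
  VbrX GCGGT/3: at [3, 14, 41, 55, 75, 130, 190] ⇒ [6, 17, 44, 58, 78, 133, 193]
  RvuIII AACG/3: at [10, 20, 63, 81, 114, 136, 142, 150, 162] ⇒ [13, 23, 66, 84, 117, 139, 145, 153, 165]

All cut coordinates (distinct, sorted): [6, 13, 17, 23, 28, 35, 44, 48, 58, 66, 78, 84, 91, 101, 104, 117, 133, 139, 145, 153, 155, 165, 171, 177, 184, 193, 209, 221]

Fragment lengths:
  [0,6): 6 bp
  [6,13): 7 bp
  [13,17): 4 bp
  [17,23): 6 bp
  [23,28): 5 bp
  [28,35): 7 bp
  [35,44): 9 bp
  [44,48): 4 bp
  [48,58): 10 bp
  [58,66): 8 bp
  [66,78): 12 bp
  [78,84): 6 bp
  [84,91): 7 bp
  [91,101): 10 bp
  [101,104): 3 bp
  [104,117): 13 bp
  [117,133): 16 bp
  [133,139): 6 bp
  [139,145): 6 bp
  [145,153): 8 bp
  [153,155): 2 bp
  [155,165): 10 bp
  [165,171): 6 bp
  [171,177): 6 bp
  [177,184): 7 bp
  [184,193): 9 bp
  [193,209): 16 bp
  [209,221): 12 bp
  [221,235): 14 bp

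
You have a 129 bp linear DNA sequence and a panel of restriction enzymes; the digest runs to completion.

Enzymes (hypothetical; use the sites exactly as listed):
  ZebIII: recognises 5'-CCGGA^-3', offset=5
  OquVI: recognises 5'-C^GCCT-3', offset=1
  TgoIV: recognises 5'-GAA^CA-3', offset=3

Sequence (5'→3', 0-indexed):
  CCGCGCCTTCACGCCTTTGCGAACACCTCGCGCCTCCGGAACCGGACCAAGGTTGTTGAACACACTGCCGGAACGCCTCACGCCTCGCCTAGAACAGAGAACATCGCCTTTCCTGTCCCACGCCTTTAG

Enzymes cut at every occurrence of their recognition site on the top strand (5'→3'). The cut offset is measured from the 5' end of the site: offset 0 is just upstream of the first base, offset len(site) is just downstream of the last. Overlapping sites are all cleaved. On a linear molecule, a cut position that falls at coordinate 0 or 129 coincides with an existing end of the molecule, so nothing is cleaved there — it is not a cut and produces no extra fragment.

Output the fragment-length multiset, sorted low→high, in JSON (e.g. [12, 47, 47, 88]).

Site scan:
  ZebIII (CCGGA, off=5): starts [35, 41, 67] → cuts [40, 46, 72]
  OquVI (CGCCT, off=1): starts [3, 11, 30, 73, 80, 85, 104, 120] → cuts [4, 12, 31, 74, 81, 86, 105, 121]
  TgoIV (GAACA, off=3): starts [20, 57, 91, 98] → cuts [23, 60, 94, 101]

All cut coordinates (distinct, sorted): [4, 12, 23, 31, 40, 46, 60, 72, 74, 81, 86, 94, 101, 105, 121]

Fragment lengths:
  [0,4): 4 bp
  [4,12): 8 bp
  [12,23): 11 bp
  [23,31): 8 bp
  [31,40): 9 bp
  [40,46): 6 bp
  [46,60): 14 bp
  [60,72): 12 bp
  [72,74): 2 bp
  [74,81): 7 bp
  [81,86): 5 bp
  [86,94): 8 bp
  [94,101): 7 bp
  [101,105): 4 bp
  [105,121): 16 bp
  [121,129): 8 bp

[2,4,4,5,6,7,7,8,8,8,8,9,11,12,14,16]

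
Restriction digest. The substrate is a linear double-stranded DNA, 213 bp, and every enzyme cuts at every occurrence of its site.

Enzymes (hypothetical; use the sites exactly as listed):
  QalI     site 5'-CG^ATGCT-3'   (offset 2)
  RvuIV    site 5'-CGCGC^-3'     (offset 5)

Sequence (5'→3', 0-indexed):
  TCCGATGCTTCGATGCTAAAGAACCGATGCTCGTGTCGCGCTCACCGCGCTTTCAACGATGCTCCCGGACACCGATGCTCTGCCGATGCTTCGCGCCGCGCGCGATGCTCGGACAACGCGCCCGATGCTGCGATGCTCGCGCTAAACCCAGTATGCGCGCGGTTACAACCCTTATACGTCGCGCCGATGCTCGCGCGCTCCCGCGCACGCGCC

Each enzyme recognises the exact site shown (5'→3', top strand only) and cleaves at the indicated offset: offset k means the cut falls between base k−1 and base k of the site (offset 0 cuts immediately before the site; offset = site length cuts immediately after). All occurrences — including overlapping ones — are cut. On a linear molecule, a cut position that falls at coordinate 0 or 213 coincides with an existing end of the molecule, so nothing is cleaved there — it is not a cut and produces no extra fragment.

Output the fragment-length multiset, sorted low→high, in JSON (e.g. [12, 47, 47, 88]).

Scan for sites:
  QalI CGATGCT/2: at [2, 10, 24, 56, 72, 83, 102, 122, 130, 184] ⇒ [4, 12, 26, 58, 74, 85, 104, 124, 132, 186]
  RvuIV CGCGC/5: at [36, 45, 91, 96, 98, 116, 137, 155, 179, 191, 193, 201, 207] ⇒ [41, 50, 96, 101, 103, 121, 142, 160, 184, 196, 198, 206, 212]

Pooled cuts: [4, 12, 26, 41, 50, 58, 74, 85, 96, 101, 103, 104, 121, 124, 132, 142, 160, 184, 186, 196, 198, 206, 212]

Fragment lengths:
  [0,4): 4 bp
  [4,12): 8 bp
  [12,26): 14 bp
  [26,41): 15 bp
  [41,50): 9 bp
  [50,58): 8 bp
  [58,74): 16 bp
  [74,85): 11 bp
  [85,96): 11 bp
  [96,101): 5 bp
  [101,103): 2 bp
  [103,104): 1 bp
  [104,121): 17 bp
  [121,124): 3 bp
  [124,132): 8 bp
  [132,142): 10 bp
  [142,160): 18 bp
  [160,184): 24 bp
  [184,186): 2 bp
  [186,196): 10 bp
  [196,198): 2 bp
  [198,206): 8 bp
  [206,212): 6 bp
  [212,213): 1 bp

[1,1,2,2,2,3,4,5,6,8,8,8,8,9,10,10,11,11,14,15,16,17,18,24]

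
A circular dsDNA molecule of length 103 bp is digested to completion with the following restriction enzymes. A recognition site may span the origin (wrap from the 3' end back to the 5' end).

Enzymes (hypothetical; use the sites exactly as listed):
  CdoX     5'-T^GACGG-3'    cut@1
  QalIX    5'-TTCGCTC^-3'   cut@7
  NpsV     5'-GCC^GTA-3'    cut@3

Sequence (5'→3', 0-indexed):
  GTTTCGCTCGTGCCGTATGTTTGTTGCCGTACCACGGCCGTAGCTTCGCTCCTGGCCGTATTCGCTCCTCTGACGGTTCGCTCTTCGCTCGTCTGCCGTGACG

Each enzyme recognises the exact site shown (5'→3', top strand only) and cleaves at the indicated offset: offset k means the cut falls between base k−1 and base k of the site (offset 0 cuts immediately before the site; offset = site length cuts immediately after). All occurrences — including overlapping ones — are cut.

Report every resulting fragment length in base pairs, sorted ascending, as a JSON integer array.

[4,5,6,7,9,10,11,12,12,13,14]

Site scan:
  CdoX (TGACGG, off=1): starts [70, 98] → cuts [71, 99]
  QalIX (TTCGCTC, off=7): starts [2, 44, 60, 76, 83] → cuts [9, 51, 67, 83, 90]
  NpsV (GCCGTA, off=3): starts [11, 25, 36, 54] → cuts [14, 28, 39, 57]

Pooled cuts: [9, 14, 28, 39, 51, 57, 67, 71, 83, 90, 99]

Fragments:
  9→14: 5 bp
  14→28: 14 bp
  28→39: 11 bp
  39→51: 12 bp
  51→57: 6 bp
  57→67: 10 bp
  67→71: 4 bp
  71→83: 12 bp
  83→90: 7 bp
  90→99: 9 bp
  99→9 (wrap): 103-99+9 = 13 bp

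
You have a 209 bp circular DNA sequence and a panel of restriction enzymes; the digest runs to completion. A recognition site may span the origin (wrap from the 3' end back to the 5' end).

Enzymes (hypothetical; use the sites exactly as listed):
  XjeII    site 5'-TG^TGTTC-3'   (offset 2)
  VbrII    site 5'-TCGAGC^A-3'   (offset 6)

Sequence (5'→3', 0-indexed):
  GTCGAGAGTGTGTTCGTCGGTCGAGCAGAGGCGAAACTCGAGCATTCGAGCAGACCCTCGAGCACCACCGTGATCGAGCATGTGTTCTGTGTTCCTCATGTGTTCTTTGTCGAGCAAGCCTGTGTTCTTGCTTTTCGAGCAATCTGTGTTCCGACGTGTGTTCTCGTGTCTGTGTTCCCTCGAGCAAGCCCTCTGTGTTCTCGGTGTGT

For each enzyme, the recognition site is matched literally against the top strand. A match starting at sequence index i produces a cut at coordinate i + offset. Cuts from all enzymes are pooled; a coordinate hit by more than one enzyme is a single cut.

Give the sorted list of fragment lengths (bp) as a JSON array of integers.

Site scan:
  XjeII (TGTGTTC, off=2): starts [8, 80, 87, 98, 120, 144, 156, 170, 193] → cuts [10, 82, 89, 100, 122, 146, 158, 172, 195]
  VbrII (TCGAGCA, off=6): starts [20, 37, 45, 57, 73, 109, 134, 179] → cuts [26, 43, 51, 63, 79, 115, 140, 185]

All cut coordinates (distinct, sorted): [10, 26, 43, 51, 63, 79, 82, 89, 100, 115, 122, 140, 146, 158, 172, 185, 195]

Fragments:
  10→26: 16 bp
  26→43: 17 bp
  43→51: 8 bp
  51→63: 12 bp
  63→79: 16 bp
  79→82: 3 bp
  82→89: 7 bp
  89→100: 11 bp
  100→115: 15 bp
  115→122: 7 bp
  122→140: 18 bp
  140→146: 6 bp
  146→158: 12 bp
  158→172: 14 bp
  172→185: 13 bp
  185→195: 10 bp
  195→10 (wrap): 209-195+10 = 24 bp

[3,6,7,7,8,10,11,12,12,13,14,15,16,16,17,18,24]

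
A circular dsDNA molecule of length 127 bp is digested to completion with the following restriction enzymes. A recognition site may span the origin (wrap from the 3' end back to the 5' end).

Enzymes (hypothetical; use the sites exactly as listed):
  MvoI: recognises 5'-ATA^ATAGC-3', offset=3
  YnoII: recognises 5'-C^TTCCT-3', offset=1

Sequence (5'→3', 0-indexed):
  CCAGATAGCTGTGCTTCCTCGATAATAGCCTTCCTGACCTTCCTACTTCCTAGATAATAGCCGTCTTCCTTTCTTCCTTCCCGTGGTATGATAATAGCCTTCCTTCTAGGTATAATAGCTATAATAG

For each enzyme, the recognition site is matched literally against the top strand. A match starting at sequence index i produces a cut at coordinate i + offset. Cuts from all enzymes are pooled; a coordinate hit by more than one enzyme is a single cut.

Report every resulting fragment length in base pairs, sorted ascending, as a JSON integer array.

[6,6,7,8,9,9,9,10,10,15,18,20]

Scan for sites:
  MvoI ATAATAGC/3: at [21, 53, 90, 111, 120] ⇒ [24, 56, 93, 114, 123]
  YnoII CTTCCT/1: at [13, 29, 38, 45, 64, 72, 98] ⇒ [14, 30, 39, 46, 65, 73, 99]

Pooled cuts: [14, 24, 30, 39, 46, 56, 65, 73, 93, 99, 114, 123]

Fragment lengths:
  14→24: 10 bp
  24→30: 6 bp
  30→39: 9 bp
  39→46: 7 bp
  46→56: 10 bp
  56→65: 9 bp
  65→73: 8 bp
  73→93: 20 bp
  93→99: 6 bp
  99→114: 15 bp
  114→123: 9 bp
  123→14 (wrap): 127-123+14 = 18 bp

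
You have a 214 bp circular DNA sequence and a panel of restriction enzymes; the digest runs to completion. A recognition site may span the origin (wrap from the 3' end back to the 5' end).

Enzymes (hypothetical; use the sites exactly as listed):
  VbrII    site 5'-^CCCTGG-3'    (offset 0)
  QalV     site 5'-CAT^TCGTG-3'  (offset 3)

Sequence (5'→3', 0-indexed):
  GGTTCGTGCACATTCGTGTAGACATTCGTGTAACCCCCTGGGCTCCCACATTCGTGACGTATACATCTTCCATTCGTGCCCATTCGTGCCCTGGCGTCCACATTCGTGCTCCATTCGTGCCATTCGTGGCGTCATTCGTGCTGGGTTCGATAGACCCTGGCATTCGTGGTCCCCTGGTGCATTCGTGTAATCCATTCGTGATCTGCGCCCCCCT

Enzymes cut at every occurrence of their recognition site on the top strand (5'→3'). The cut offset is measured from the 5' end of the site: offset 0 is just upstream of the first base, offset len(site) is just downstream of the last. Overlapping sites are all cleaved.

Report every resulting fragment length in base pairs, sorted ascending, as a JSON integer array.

[5,8,9,9,10,10,11,11,12,12,13,15,15,16,17,19,22]

Site scan:
  VbrII (CCCTGG, off=0): starts [35, 88, 154, 171, 210] → cuts [35, 88, 154, 171, 210]
  QalV (CATTCGTG, off=3): starts [10, 22, 48, 70, 80, 100, 111, 120, 132, 160, 179, 192] → cuts [13, 25, 51, 73, 83, 103, 114, 123, 135, 163, 182, 195]

All cut coordinates (distinct, sorted): [13, 25, 35, 51, 73, 83, 88, 103, 114, 123, 135, 154, 163, 171, 182, 195, 210]

Fragments:
  13→25: 12 bp
  25→35: 10 bp
  35→51: 16 bp
  51→73: 22 bp
  73→83: 10 bp
  83→88: 5 bp
  88→103: 15 bp
  103→114: 11 bp
  114→123: 9 bp
  123→135: 12 bp
  135→154: 19 bp
  154→163: 9 bp
  163→171: 8 bp
  171→182: 11 bp
  182→195: 13 bp
  195→210: 15 bp
  210→13 (wrap): 214-210+13 = 17 bp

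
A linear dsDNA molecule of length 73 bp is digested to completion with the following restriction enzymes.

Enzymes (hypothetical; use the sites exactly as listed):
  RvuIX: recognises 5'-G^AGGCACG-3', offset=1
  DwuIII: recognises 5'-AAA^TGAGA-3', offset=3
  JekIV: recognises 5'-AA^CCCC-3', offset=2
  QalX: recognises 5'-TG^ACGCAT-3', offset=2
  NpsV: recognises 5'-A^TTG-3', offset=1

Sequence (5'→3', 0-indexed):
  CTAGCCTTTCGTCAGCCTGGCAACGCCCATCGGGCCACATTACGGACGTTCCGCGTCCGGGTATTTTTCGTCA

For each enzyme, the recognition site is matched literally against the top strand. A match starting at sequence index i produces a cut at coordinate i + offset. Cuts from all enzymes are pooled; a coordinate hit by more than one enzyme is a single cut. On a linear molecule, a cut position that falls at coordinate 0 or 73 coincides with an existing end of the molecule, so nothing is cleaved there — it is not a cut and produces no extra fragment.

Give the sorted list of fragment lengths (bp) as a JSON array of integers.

Scan for sites:
  RvuIX (GAGGCACG, off=1): no sites
  DwuIII (AAATGAGA, off=3): no sites
  JekIV (AACCCC, off=2): no sites
  QalX (TGACGCAT, off=2): no sites
  NpsV (ATTG, off=1): no sites

All cut coordinates (distinct, sorted): ∅

Fragment lengths:
  no cuts → one linear fragment of 73 bp

[73]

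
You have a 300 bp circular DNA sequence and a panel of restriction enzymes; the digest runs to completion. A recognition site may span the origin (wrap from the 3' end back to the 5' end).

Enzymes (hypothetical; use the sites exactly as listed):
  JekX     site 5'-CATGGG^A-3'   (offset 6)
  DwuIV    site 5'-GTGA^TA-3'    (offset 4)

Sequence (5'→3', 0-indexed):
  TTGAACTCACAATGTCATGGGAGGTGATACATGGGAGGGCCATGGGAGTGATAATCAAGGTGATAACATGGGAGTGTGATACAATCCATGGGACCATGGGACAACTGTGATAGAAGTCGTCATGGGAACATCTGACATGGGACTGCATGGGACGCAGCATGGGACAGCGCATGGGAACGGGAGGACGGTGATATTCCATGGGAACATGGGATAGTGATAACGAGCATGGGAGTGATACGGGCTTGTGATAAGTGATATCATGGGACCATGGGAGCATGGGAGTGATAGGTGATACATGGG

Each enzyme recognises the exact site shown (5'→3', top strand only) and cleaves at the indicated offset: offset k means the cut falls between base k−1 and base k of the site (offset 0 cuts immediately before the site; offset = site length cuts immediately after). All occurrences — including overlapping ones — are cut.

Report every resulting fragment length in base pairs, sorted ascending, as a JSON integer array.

[5,5,5,6,7,7,7,7,8,8,8,8,8,9,9,10,10,11,11,12,12,12,13,13,13,15,16,16,29]

Site scan:
  JekX (CATGGGA, off=6): starts [15, 29, 40, 66, 86, 94, 120, 135, 145, 157, 169, 196, 204, 224, 258, 266, 274] → cuts [21, 35, 46, 72, 92, 100, 126, 141, 151, 163, 175, 202, 210, 230, 264, 272, 280]
  DwuIV (GTGATA, off=4): starts [23, 47, 59, 75, 106, 187, 213, 231, 244, 251, 281, 288] → cuts [27, 51, 63, 79, 110, 191, 217, 235, 248, 255, 285, 292]

Pooled cuts: [21, 27, 35, 46, 51, 63, 72, 79, 92, 100, 110, 126, 141, 151, 163, 175, 191, 202, 210, 217, 230, 235, 248, 255, 264, 272, 280, 285, 292]

Fragments:
  21→27: 6 bp
  27→35: 8 bp
  35→46: 11 bp
  46→51: 5 bp
  51→63: 12 bp
  63→72: 9 bp
  72→79: 7 bp
  79→92: 13 bp
  92→100: 8 bp
  100→110: 10 bp
  110→126: 16 bp
  126→141: 15 bp
  141→151: 10 bp
  151→163: 12 bp
  163→175: 12 bp
  175→191: 16 bp
  191→202: 11 bp
  202→210: 8 bp
  210→217: 7 bp
  217→230: 13 bp
  230→235: 5 bp
  235→248: 13 bp
  248→255: 7 bp
  255→264: 9 bp
  264→272: 8 bp
  272→280: 8 bp
  280→285: 5 bp
  285→292: 7 bp
  292→21 (wrap): 300-292+21 = 29 bp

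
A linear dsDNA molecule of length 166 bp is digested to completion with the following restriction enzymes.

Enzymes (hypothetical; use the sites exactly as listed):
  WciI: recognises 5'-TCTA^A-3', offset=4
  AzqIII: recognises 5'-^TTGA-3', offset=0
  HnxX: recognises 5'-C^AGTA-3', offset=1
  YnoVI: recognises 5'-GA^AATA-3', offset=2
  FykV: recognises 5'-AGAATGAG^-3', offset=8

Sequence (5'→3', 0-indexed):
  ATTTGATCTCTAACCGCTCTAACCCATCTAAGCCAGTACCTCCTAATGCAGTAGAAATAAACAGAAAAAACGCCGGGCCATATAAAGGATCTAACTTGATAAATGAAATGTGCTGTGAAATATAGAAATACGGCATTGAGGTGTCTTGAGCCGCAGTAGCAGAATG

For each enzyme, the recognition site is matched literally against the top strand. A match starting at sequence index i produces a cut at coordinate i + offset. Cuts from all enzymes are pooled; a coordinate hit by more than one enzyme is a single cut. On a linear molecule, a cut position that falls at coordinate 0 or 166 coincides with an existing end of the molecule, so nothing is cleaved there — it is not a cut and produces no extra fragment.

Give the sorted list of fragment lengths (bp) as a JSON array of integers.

[2,2,4,6,8,9,9,9,9,10,10,12,15,23,38]

Scan for sites:
  WciI (TCTAA, off=4): starts [8, 17, 26, 89] → cuts [12, 21, 30, 93]
  AzqIII (TTGA, off=0): starts [2, 95, 135, 145] → cuts [2, 95, 135, 145]
  HnxX (CAGTA, off=1): starts [33, 48, 153] → cuts [34, 49, 154]
  YnoVI (GAAATA, off=2): starts [53, 116, 124] → cuts [55, 118, 126]
  FykV (AGAATGAG, off=8): no sites

All cut coordinates (distinct, sorted): [2, 12, 21, 30, 34, 49, 55, 93, 95, 118, 126, 135, 145, 154]

Fragments:
  [0,2): 2 bp
  [2,12): 10 bp
  [12,21): 9 bp
  [21,30): 9 bp
  [30,34): 4 bp
  [34,49): 15 bp
  [49,55): 6 bp
  [55,93): 38 bp
  [93,95): 2 bp
  [95,118): 23 bp
  [118,126): 8 bp
  [126,135): 9 bp
  [135,145): 10 bp
  [145,154): 9 bp
  [154,166): 12 bp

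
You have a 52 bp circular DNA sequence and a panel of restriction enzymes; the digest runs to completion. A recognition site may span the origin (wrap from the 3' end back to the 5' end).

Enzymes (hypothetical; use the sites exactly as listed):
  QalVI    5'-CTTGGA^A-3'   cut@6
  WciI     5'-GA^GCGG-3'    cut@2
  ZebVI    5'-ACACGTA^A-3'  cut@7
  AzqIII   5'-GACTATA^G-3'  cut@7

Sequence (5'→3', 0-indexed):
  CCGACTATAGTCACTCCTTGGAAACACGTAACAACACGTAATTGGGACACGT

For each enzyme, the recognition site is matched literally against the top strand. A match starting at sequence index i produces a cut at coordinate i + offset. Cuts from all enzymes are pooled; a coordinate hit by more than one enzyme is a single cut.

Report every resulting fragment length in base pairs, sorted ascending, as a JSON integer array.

[8,10,13,21]

Per-enzyme occurrences:
  QalVI (CTTGGAA, off=6): starts [16] → cuts [22]
  WciI (GAGCGG, off=2): no sites
  ZebVI (ACACGTAA, off=7): starts [23, 33] → cuts [30, 40]
  AzqIII (GACTATAG, off=7): starts [2] → cuts [9]

Pooled cuts: [9, 22, 30, 40]

Fragments:
  9→22: 13 bp
  22→30: 8 bp
  30→40: 10 bp
  40→9 (wrap): 52-40+9 = 21 bp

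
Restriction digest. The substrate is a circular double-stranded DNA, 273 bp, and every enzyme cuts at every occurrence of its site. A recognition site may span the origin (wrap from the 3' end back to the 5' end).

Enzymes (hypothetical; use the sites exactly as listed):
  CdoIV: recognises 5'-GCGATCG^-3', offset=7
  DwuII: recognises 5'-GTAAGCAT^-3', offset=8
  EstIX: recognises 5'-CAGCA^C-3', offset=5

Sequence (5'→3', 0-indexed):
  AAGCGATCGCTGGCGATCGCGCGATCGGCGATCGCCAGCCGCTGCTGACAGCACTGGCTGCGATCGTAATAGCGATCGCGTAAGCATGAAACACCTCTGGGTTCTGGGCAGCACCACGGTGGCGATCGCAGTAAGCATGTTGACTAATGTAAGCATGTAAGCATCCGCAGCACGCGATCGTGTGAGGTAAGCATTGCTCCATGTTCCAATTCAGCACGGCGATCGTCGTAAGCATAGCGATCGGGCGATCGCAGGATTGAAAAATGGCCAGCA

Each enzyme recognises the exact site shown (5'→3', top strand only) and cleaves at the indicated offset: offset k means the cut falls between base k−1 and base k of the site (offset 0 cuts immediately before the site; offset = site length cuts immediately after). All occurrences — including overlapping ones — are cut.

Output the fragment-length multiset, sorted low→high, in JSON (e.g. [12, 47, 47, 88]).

Scan for sites:
  CdoIV (GCGATCG, off=7): starts [2, 12, 20, 27, 59, 71, 121, 173, 218, 236, 244] → cuts [9, 19, 27, 34, 66, 78, 128, 180, 225, 243, 251]
  DwuII (GTAAGCAT, off=8): starts [79, 130, 148, 156, 186, 227] → cuts [87, 138, 156, 164, 194, 235]
  EstIX (CAGCAC, off=5): starts [48, 108, 167, 211] → cuts [53, 113, 172, 216]

All cut coordinates (distinct, sorted): [9, 19, 27, 34, 53, 66, 78, 87, 113, 128, 138, 156, 164, 172, 180, 194, 216, 225, 235, 243, 251]

Fragments:
  9→19: 10 bp
  19→27: 8 bp
  27→34: 7 bp
  34→53: 19 bp
  53→66: 13 bp
  66→78: 12 bp
  78→87: 9 bp
  87→113: 26 bp
  113→128: 15 bp
  128→138: 10 bp
  138→156: 18 bp
  156→164: 8 bp
  164→172: 8 bp
  172→180: 8 bp
  180→194: 14 bp
  194→216: 22 bp
  216→225: 9 bp
  225→235: 10 bp
  235→243: 8 bp
  243→251: 8 bp
  251→9 (wrap): 273-251+9 = 31 bp

[7,8,8,8,8,8,8,9,9,10,10,10,12,13,14,15,18,19,22,26,31]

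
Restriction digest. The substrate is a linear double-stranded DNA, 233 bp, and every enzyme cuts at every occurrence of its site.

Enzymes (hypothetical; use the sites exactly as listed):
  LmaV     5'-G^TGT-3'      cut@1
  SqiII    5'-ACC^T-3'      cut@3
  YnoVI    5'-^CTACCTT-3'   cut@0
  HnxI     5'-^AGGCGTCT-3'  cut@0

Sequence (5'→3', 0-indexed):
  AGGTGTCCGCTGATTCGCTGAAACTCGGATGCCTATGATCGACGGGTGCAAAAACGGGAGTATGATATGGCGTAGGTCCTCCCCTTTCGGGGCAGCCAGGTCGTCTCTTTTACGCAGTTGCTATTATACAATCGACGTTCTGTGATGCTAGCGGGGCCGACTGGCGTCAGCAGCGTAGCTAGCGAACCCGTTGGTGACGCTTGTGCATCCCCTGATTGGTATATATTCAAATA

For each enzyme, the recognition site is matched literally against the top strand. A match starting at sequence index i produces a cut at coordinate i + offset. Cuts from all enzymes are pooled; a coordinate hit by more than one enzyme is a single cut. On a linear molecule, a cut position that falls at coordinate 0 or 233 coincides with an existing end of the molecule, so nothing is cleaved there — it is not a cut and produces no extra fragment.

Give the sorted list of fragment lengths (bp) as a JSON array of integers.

[3,230]

Scan for sites:
  LmaV (GTGT, off=1): starts [2] → cuts [3]
  SqiII (ACCT, off=3): no sites
  YnoVI (CTACCTT, off=0): no sites
  HnxI (AGGCGTCT, off=0): no sites

All cut coordinates (distinct, sorted): [3]

Fragment lengths:
  [0,3): 3 bp
  [3,233): 230 bp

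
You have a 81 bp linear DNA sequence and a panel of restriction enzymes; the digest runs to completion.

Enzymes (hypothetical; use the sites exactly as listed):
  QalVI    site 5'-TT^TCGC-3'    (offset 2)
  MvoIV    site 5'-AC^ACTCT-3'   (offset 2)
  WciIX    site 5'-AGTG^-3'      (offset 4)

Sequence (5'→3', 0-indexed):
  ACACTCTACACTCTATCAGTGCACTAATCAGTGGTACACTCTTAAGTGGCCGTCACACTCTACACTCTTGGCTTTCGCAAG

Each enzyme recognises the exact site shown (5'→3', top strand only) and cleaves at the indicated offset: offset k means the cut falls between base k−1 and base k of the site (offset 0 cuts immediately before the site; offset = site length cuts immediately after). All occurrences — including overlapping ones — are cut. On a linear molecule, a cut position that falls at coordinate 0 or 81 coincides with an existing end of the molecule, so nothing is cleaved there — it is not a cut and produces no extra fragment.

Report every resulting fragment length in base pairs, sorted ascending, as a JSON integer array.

Per-enzyme occurrences:
  QalVI TTTCGC/2: at [72] ⇒ [74]
  MvoIV ACACTCT/2: at [0, 7, 35, 54, 61] ⇒ [2, 9, 37, 56, 63]
  WciIX AGTG/4: at [17, 29, 44] ⇒ [21, 33, 48]

All cut coordinates (distinct, sorted): [2, 9, 21, 33, 37, 48, 56, 63, 74]

Fragments:
  [0,2): 2 bp
  [2,9): 7 bp
  [9,21): 12 bp
  [21,33): 12 bp
  [33,37): 4 bp
  [37,48): 11 bp
  [48,56): 8 bp
  [56,63): 7 bp
  [63,74): 11 bp
  [74,81): 7 bp

[2,4,7,7,7,8,11,11,12,12]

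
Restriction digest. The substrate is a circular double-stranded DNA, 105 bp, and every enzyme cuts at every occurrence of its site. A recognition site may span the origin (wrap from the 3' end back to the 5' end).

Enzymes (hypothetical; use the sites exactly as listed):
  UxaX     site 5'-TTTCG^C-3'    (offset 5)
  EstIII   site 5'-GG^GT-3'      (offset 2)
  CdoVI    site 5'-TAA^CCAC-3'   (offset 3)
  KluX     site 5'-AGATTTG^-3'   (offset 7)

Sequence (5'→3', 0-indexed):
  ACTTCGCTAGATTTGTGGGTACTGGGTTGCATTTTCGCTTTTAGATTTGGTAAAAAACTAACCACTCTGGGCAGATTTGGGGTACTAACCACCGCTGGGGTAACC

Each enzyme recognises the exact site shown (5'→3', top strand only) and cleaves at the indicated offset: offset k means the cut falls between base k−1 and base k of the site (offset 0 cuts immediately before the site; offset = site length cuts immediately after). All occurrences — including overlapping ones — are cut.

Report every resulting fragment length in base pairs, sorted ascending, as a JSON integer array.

[2,3,4,7,7,11,12,12,12,17,18]

Scan for sites:
  UxaX (TTTCGC, off=5): starts [32] → cuts [37]
  EstIII (GGGT, off=2): starts [16, 23, 79, 97] → cuts [18, 25, 81, 99]
  CdoVI (TAACCAC, off=3): starts [58, 85, 100] → cuts [61, 88, 103]
  KluX (AGATTTG, off=7): starts [8, 42, 72] → cuts [15, 49, 79]

Pooled cuts: [15, 18, 25, 37, 49, 61, 79, 81, 88, 99, 103]

Fragment lengths:
  15→18: 3 bp
  18→25: 7 bp
  25→37: 12 bp
  37→49: 12 bp
  49→61: 12 bp
  61→79: 18 bp
  79→81: 2 bp
  81→88: 7 bp
  88→99: 11 bp
  99→103: 4 bp
  103→15 (wrap): 105-103+15 = 17 bp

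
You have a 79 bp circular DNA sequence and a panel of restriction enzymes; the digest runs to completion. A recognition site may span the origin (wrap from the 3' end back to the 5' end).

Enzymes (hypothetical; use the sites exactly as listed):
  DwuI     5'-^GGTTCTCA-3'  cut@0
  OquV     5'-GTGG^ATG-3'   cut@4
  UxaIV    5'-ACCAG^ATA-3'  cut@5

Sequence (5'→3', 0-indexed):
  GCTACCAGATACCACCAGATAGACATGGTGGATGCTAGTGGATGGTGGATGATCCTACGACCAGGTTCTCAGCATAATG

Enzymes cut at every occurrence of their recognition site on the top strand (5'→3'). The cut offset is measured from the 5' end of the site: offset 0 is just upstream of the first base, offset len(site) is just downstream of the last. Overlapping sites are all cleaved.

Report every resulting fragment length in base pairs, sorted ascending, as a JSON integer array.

Per-enzyme occurrences:
  DwuI GGTTCTCA/0: at [63] ⇒ [63]
  OquV GTGGATG/4: at [27, 37, 44] ⇒ [31, 41, 48]
  UxaIV ACCAGATA/5: at [3, 13] ⇒ [8, 18]

All cut coordinates (distinct, sorted): [8, 18, 31, 41, 48, 63]

Fragments:
  8→18: 10 bp
  18→31: 13 bp
  31→41: 10 bp
  41→48: 7 bp
  48→63: 15 bp
  63→8 (wrap): 79-63+8 = 24 bp

[7,10,10,13,15,24]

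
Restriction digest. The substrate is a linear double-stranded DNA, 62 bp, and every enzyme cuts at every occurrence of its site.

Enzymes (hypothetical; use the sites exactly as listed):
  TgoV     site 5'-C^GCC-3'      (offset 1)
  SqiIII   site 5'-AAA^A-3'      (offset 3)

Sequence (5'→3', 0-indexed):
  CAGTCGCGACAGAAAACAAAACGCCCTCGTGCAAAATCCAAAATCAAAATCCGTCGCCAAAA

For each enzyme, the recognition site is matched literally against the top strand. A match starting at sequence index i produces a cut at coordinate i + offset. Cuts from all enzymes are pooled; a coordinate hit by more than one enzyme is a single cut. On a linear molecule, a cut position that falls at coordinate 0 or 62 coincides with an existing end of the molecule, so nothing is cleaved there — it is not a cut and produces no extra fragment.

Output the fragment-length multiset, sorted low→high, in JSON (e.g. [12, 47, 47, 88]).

[1,2,5,6,6,7,7,13,15]

Scan for sites:
  TgoV (CGCC, off=1): starts [21, 54] → cuts [22, 55]
  SqiIII (AAAA, off=3): starts [12, 17, 32, 39, 45, 58] → cuts [15, 20, 35, 42, 48, 61]

Pooled cuts: [15, 20, 22, 35, 42, 48, 55, 61]

Fragments:
  [0,15): 15 bp
  [15,20): 5 bp
  [20,22): 2 bp
  [22,35): 13 bp
  [35,42): 7 bp
  [42,48): 6 bp
  [48,55): 7 bp
  [55,61): 6 bp
  [61,62): 1 bp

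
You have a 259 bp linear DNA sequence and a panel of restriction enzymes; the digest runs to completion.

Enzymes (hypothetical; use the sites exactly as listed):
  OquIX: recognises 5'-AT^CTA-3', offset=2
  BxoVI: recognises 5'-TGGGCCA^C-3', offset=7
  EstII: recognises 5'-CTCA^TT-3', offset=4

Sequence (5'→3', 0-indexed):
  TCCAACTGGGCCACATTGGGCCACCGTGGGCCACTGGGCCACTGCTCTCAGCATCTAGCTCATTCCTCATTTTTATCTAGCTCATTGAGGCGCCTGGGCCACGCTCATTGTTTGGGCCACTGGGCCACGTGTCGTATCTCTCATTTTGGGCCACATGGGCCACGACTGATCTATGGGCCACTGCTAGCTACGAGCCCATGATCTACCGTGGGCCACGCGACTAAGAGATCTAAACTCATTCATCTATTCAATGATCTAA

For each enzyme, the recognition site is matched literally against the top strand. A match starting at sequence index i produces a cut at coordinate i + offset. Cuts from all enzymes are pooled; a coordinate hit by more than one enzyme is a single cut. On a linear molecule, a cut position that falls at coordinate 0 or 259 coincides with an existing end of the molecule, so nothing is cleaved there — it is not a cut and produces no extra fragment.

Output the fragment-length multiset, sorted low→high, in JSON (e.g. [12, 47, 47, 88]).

[4,5,6,7,7,8,8,8,8,8,9,9,10,10,10,10,12,12,13,13,13,14,16,17,22]

Site scan:
  OquIX ATCTA/2: at [52, 74, 168, 200, 227, 241, 253] ⇒ [54, 76, 170, 202, 229, 243, 255]
  BxoVI TGGGCCAC/7: at [6, 16, 26, 34, 94, 112, 120, 146, 155, 173, 208] ⇒ [13, 23, 33, 41, 101, 119, 127, 153, 162, 180, 215]
  EstII CTCATT/4: at [58, 65, 80, 103, 139, 234] ⇒ [62, 69, 84, 107, 143, 238]

Pooled cuts: [13, 23, 33, 41, 54, 62, 69, 76, 84, 101, 107, 119, 127, 143, 153, 162, 170, 180, 202, 215, 229, 238, 243, 255]

Fragment lengths:
  [0,13): 13 bp
  [13,23): 10 bp
  [23,33): 10 bp
  [33,41): 8 bp
  [41,54): 13 bp
  [54,62): 8 bp
  [62,69): 7 bp
  [69,76): 7 bp
  [76,84): 8 bp
  [84,101): 17 bp
  [101,107): 6 bp
  [107,119): 12 bp
  [119,127): 8 bp
  [127,143): 16 bp
  [143,153): 10 bp
  [153,162): 9 bp
  [162,170): 8 bp
  [170,180): 10 bp
  [180,202): 22 bp
  [202,215): 13 bp
  [215,229): 14 bp
  [229,238): 9 bp
  [238,243): 5 bp
  [243,255): 12 bp
  [255,259): 4 bp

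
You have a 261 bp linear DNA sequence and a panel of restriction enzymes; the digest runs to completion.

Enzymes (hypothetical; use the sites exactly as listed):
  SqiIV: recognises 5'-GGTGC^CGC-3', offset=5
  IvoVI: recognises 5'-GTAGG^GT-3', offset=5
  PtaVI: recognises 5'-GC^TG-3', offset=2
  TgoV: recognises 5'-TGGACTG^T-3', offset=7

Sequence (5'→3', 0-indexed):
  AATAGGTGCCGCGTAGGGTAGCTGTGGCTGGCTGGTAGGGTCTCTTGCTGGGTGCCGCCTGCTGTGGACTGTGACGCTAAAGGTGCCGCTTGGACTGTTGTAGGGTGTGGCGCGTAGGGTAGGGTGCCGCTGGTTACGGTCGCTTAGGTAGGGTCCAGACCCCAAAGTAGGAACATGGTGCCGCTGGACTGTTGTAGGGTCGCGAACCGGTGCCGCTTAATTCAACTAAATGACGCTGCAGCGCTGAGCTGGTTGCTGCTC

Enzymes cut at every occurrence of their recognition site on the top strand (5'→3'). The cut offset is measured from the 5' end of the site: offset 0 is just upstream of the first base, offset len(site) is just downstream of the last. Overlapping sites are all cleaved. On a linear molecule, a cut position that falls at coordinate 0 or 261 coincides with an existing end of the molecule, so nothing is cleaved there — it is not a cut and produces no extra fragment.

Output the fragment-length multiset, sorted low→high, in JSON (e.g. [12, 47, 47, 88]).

[3,3,4,4,5,5,5,5,6,7,7,7,7,7,7,7,8,8,9,9,9,11,14,15,15,22,23,29]

Scan for sites:
  SqiIV GGTGCCGC/5: at [4, 50, 81, 122, 176, 208] ⇒ [9, 55, 86, 127, 181, 213]
  IvoVI GTAGGGT/5: at [12, 34, 99, 113, 118, 147, 193] ⇒ [17, 39, 104, 118, 123, 152, 198]
  PtaVI GCTG/2: at [20, 26, 30, 46, 60, 128, 182, 234, 242, 247, 254] ⇒ [22, 28, 32, 48, 62, 130, 184, 236, 244, 249, 256]
  TgoV TGGACTGT/7: at [64, 90, 184] ⇒ [71, 97, 191]

Pooled cuts: [9, 17, 22, 28, 32, 39, 48, 55, 62, 71, 86, 97, 104, 118, 123, 127, 130, 152, 181, 184, 191, 198, 213, 236, 244, 249, 256]

Fragment lengths:
  [0,9): 9 bp
  [9,17): 8 bp
  [17,22): 5 bp
  [22,28): 6 bp
  [28,32): 4 bp
  [32,39): 7 bp
  [39,48): 9 bp
  [48,55): 7 bp
  [55,62): 7 bp
  [62,71): 9 bp
  [71,86): 15 bp
  [86,97): 11 bp
  [97,104): 7 bp
  [104,118): 14 bp
  [118,123): 5 bp
  [123,127): 4 bp
  [127,130): 3 bp
  [130,152): 22 bp
  [152,181): 29 bp
  [181,184): 3 bp
  [184,191): 7 bp
  [191,198): 7 bp
  [198,213): 15 bp
  [213,236): 23 bp
  [236,244): 8 bp
  [244,249): 5 bp
  [249,256): 7 bp
  [256,261): 5 bp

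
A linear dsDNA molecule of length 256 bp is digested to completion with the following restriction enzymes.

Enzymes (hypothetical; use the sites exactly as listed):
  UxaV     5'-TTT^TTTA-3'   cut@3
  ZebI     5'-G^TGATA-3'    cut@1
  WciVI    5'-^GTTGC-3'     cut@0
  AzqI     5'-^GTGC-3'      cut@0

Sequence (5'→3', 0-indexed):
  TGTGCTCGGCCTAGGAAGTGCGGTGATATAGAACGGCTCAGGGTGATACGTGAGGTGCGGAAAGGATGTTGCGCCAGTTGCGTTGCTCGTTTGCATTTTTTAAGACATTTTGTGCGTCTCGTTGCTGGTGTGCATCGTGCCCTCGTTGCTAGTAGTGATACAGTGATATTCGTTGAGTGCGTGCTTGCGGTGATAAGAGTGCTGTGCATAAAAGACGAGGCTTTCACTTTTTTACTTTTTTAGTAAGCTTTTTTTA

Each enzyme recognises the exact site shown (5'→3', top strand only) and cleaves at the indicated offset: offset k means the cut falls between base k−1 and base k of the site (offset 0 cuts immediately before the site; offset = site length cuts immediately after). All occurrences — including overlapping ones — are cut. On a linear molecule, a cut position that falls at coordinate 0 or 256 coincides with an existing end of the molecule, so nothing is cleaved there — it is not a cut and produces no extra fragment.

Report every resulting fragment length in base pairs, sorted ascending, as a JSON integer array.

Per-enzyme occurrences:
  UxaV TTTTTTA/3: at [95, 227, 235, 249] ⇒ [98, 230, 238, 252]
  ZebI GTGATA/1: at [22, 42, 154, 162, 189] ⇒ [23, 43, 155, 163, 190]
  WciVI GTTGC/0: at [67, 76, 81, 120, 144] ⇒ [67, 76, 81, 120, 144]
  AzqI GTGC/0: at [1, 17, 54, 111, 129, 136, 176, 180, 198, 203] ⇒ [1, 17, 54, 111, 129, 136, 176, 180, 198, 203]

All cut coordinates (distinct, sorted): [1, 17, 23, 43, 54, 67, 76, 81, 98, 111, 120, 129, 136, 144, 155, 163, 176, 180, 190, 198, 203, 230, 238, 252]

Fragments:
  [0,1): 1 bp
  [1,17): 16 bp
  [17,23): 6 bp
  [23,43): 20 bp
  [43,54): 11 bp
  [54,67): 13 bp
  [67,76): 9 bp
  [76,81): 5 bp
  [81,98): 17 bp
  [98,111): 13 bp
  [111,120): 9 bp
  [120,129): 9 bp
  [129,136): 7 bp
  [136,144): 8 bp
  [144,155): 11 bp
  [155,163): 8 bp
  [163,176): 13 bp
  [176,180): 4 bp
  [180,190): 10 bp
  [190,198): 8 bp
  [198,203): 5 bp
  [203,230): 27 bp
  [230,238): 8 bp
  [238,252): 14 bp
  [252,256): 4 bp

[1,4,4,5,5,6,7,8,8,8,8,9,9,9,10,11,11,13,13,13,14,16,17,20,27]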